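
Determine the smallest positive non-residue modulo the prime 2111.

7

(2/2111) = +1, so 2 is a residue.
(3/2111) = +1, so 3 is a residue.
(4/2111) = +1, so 4 is a residue.
(5/2111) = +1, so 5 is a residue.
(6/2111) = +1, so 6 is a residue.
(7/2111) = −1, so 7 is the smallest positive non-residue mod 2111.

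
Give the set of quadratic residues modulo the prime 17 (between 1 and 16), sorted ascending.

1,2,4,8,9,13,15,16

Square k = 1,…,8 (k and 17−k give the same square):
1²=1, 2²=4, 3²=9, 4²=16, 5²≡8, 6²≡2, 7²≡15, 8²≡13 (mod 17).
So the quadratic residues mod 17 are {1, 2, 4, 8, 9, 13, 15, 16}.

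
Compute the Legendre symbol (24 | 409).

Pull out 2^3: since 409 ≡ 1 (mod 8), (2/409) = +1, so (2/409)^3 = +1.
Reciprocity: 3 ≡ 3 and 409 ≡ 1 (mod 4), so (3/409) = +(409/3).
Reduce top mod 3: now compute (1/3).
Reached (1/3) = 1. Collecting the sign flips along the way, the symbol is +1.

1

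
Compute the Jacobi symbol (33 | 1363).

-1

Reciprocity: 33 ≡ 1 and 1363 ≡ 3 (mod 4), so (33/1363) = +(1363/33).
Reduce top mod 33: now compute (10/33).
Pull out 2: since 33 ≡ 1 (mod 8), (2/33) = +1.
Reciprocity: 5 ≡ 1 and 33 ≡ 1 (mod 4), so (5/33) = +(33/5).
Reduce top mod 5: now compute (3/5).
Reciprocity: 3 ≡ 3 and 5 ≡ 1 (mod 4), so (3/5) = +(5/3).
Reduce top mod 3: now compute (2/3).
Pull out 2: since 3 ≡ 3 (mod 8), (2/3) = -1.
Reached (1/3) = 1. Collecting the sign flips along the way, the symbol is -1.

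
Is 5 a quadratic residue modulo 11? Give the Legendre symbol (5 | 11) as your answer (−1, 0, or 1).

1

Euler's criterion: (5/11) ≡ 5^5 (mod 11).
5^2 ≡ 3 (mod 11)
5^4 ≡ 9 (mod 11)
5^5 = 5^(4+1) ≡ 1 (mod 11).
Result is 1, so (5/11) = 1.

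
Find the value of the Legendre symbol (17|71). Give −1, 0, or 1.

-1

Euler's criterion: (17/71) ≡ 17^35 (mod 71).
17^2 ≡ 5 (mod 71)
17^4 ≡ 25 (mod 71)
17^8 ≡ 57 (mod 71)
17^16 ≡ 54 (mod 71)
17^32 ≡ 5 (mod 71)
17^35 = 17^(32+2+1) ≡ 70 (mod 71).
Result is 70 ≡ −1, so (17/71) = −1.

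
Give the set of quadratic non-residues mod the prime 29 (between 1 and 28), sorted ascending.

Square k = 1,…,14 (k and 29−k give the same square):
1²=1, 2²=4, 3²=9, 4²=16, 5²=25, 6²≡7, 7²≡20, 8²≡6, 9²≡23, 10²≡13, 11²≡5, 12²≡28, 13²≡24, 14²≡22 (mod 29).
The residues are {1, 4, 5, 6, 7, 9, 13, 16, 20, 22, 23, 24, 25, 28}; the non-residues are the remaining 14 nonzero classes.

2 3 8 10 11 12 14 15 17 18 19 21 26 27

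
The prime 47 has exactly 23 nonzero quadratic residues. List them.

Square k = 1,…,23 (k and 47−k give the same square):
1²=1, 2²=4, 3²=9, 4²=16, 5²=25, 6²=36, 7²≡2, 8²≡17, 9²≡34, 10²≡6, 11²≡27, 12²≡3, 13²≡28, 14²≡8, 15²≡37, 16²≡21, 17²≡7, 18²≡42, 19²≡32, 20²≡24, 21²≡18, 22²≡14, 23²≡12 (mod 47).
So the quadratic residues mod 47 are {1, 2, 3, 4, 6, 7, 8, 9, 12, 14, 16, 17, 18, 21, 24, 25, 27, 28, 32, 34, 36, 37, 42}.

1, 2, 3, 4, 6, 7, 8, 9, 12, 14, 16, 17, 18, 21, 24, 25, 27, 28, 32, 34, 36, 37, 42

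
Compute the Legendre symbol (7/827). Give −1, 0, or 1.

Reciprocity: 7 ≡ 3 and 827 ≡ 3 (mod 4), so (7/827) = −(827/7).
Reduce top mod 7: now compute (1/7).
Reached (1/7) = 1. Collecting the sign flips along the way, the symbol is -1.

-1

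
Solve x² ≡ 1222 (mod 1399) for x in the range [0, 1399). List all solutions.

Since 1399 ≡ 3 (mod 4), a square root of 1222 is 1222^((1399+1)/4) = 1222^350 mod 1399.
Repeated squaring: 1222^2≡551, 1222^4≡18, 1222^8≡324, 1222^16≡51, 1222^32≡1202, 1222^64≡1036, 1222^128≡263, 1222^256≡618 (mod 1399).
1222^350 = 1222^(256+64+16+8+4+2) ≡ 852 (mod 1399).
Check: 852² = 725904 ≡ 1222 (mod 1399). The two roots are 547 and 852.

547, 852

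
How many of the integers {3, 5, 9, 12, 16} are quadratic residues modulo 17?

(3/17) = -1 → non-residue.
(5/17) = -1 → non-residue.
(9/17) = +1 → QR.
(12/17) = -1 → non-residue.
(16/17) = +1 → QR.
Total quadratic residues among the 5: 2.

2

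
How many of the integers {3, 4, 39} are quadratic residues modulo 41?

(3/41) = -1 → non-residue.
(4/41) = +1 → QR.
(39/41) = +1 → QR.
Total quadratic residues among the 3: 2.

2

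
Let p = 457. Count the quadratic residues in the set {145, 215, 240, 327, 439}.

(145/457) = -1 → non-residue.
(215/457) = +1 → QR.
(240/457) = -1 → non-residue.
(327/457) = +1 → QR.
(439/457) = +1 → QR.
Total quadratic residues among the 5: 3.

3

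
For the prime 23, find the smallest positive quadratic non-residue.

5

(2/23) = +1, so 2 is a residue.
(3/23) = +1, so 3 is a residue.
(4/23) = +1, so 4 is a residue.
(5/23) = −1, so 5 is the smallest positive non-residue mod 23.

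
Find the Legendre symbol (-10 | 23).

1

First reduce: -10 ≡ 13 (mod 23).
Reciprocity: 13 ≡ 1 and 23 ≡ 3 (mod 4), so (13/23) = +(23/13).
Reduce top mod 13: now compute (10/13).
Pull out 2: since 13 ≡ 5 (mod 8), (2/13) = -1.
Reciprocity: 5 ≡ 1 and 13 ≡ 1 (mod 4), so (5/13) = +(13/5).
Reduce top mod 5: now compute (3/5).
Reciprocity: 3 ≡ 3 and 5 ≡ 1 (mod 4), so (3/5) = +(5/3).
Reduce top mod 3: now compute (2/3).
Pull out 2: since 3 ≡ 3 (mod 8), (2/3) = -1.
Reached (1/3) = 1. Collecting the sign flips along the way, the symbol is +1.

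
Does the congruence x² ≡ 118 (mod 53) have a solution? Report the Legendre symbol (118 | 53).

Euler's criterion: (118/53) ≡ 12^26 (mod 53).
12^2 ≡ 38 (mod 53)
12^4 ≡ 13 (mod 53)
12^8 ≡ 10 (mod 53)
12^16 ≡ 47 (mod 53)
12^26 = 12^(16+8+2) ≡ 52 (mod 53).
Result is 52 ≡ −1, so (118/53) = −1.

-1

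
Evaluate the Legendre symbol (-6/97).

First reduce: -6 ≡ 91 (mod 97).
Reciprocity: 91 ≡ 3 and 97 ≡ 1 (mod 4), so (91/97) = +(97/91).
Reduce top mod 91: now compute (6/91).
Pull out 2: since 91 ≡ 3 (mod 8), (2/91) = -1.
Reciprocity: 3 ≡ 3 and 91 ≡ 3 (mod 4), so (3/91) = −(91/3).
Reduce top mod 3: now compute (1/3).
Reached (1/3) = 1. Collecting the sign flips along the way, the symbol is +1.

1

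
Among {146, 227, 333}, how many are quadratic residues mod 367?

3

(146/367) = +1 → QR.
(227/367) = +1 → QR.
(333/367) = +1 → QR.
Total quadratic residues among the 3: 3.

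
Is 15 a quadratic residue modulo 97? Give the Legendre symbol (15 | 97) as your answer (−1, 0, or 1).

-1

Reciprocity: 15 ≡ 3 and 97 ≡ 1 (mod 4), so (15/97) = +(97/15).
Reduce top mod 15: now compute (7/15).
Reciprocity: 7 ≡ 3 and 15 ≡ 3 (mod 4), so (7/15) = −(15/7).
Reduce top mod 7: now compute (1/7).
Reached (1/7) = 1. Collecting the sign flips along the way, the symbol is -1.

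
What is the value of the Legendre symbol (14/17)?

-1

Euler's criterion: (14/17) ≡ 14^8 (mod 17).
14^2 ≡ 9 (mod 17)
14^4 ≡ 13 (mod 17)
14^8 ≡ 16 (mod 17)
14^8 = 14^(8) ≡ 16 (mod 17).
Result is 16 ≡ −1, so (14/17) = −1.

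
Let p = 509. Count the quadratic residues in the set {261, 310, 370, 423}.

2

(261/509) = +1 → QR.
(310/509) = +1 → QR.
(370/509) = -1 → non-residue.
(423/509) = -1 → non-residue.
Total quadratic residues among the 4: 2.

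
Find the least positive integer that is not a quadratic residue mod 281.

3

(2/281) = +1, so 2 is a residue.
(3/281) = −1, so 3 is the smallest positive non-residue mod 281.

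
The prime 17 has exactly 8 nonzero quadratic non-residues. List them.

Square k = 1,…,8 (k and 17−k give the same square):
1²=1, 2²=4, 3²=9, 4²=16, 5²≡8, 6²≡2, 7²≡15, 8²≡13 (mod 17).
The residues are {1, 2, 4, 8, 9, 13, 15, 16}; the non-residues are the remaining 8 nonzero classes.

3,5,6,7,10,11,12,14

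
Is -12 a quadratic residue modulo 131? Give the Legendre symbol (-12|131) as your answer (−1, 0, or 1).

-1

Euler's criterion: (-12/131) ≡ 119^65 (mod 131).
119^2 ≡ 13 (mod 131)
119^4 ≡ 38 (mod 131)
119^8 ≡ 3 (mod 131)
119^16 ≡ 9 (mod 131)
119^32 ≡ 81 (mod 131)
119^64 ≡ 11 (mod 131)
119^65 = 119^(64+1) ≡ 130 (mod 131).
Result is 130 ≡ −1, so (-12/131) = −1.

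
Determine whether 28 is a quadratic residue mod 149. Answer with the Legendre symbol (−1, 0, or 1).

Pull out 2^2: since 149 ≡ 5 (mod 8), (2/149) = -1, so (2/149)^2 = +1.
Reciprocity: 7 ≡ 3 and 149 ≡ 1 (mod 4), so (7/149) = +(149/7).
Reduce top mod 7: now compute (2/7).
Pull out 2: since 7 ≡ 7 (mod 8), (2/7) = +1.
Reached (1/7) = 1. Collecting the sign flips along the way, the symbol is +1.

1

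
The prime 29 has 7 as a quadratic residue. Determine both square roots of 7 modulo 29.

6, 23

29 ≡ 1 (mod 4), so we find a root by search.
Trying successive values, 6² = 36 ≡ 7 (mod 29). The other root is 29 − 6 = 23.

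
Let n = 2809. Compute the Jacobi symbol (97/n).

Reciprocity: 97 ≡ 1 and 2809 ≡ 1 (mod 4), so (97/2809) = +(2809/97).
Reduce top mod 97: now compute (93/97).
Reciprocity: 93 ≡ 1 and 97 ≡ 1 (mod 4), so (93/97) = +(97/93).
Reduce top mod 93: now compute (4/93).
Pull out 2^2: since 93 ≡ 5 (mod 8), (2/93) = -1, so (2/93)^2 = +1.
Reached (1/93) = 1. Collecting the sign flips along the way, the symbol is +1.

1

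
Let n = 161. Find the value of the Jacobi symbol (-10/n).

First reduce: -10 ≡ 151 (mod 161).
Reciprocity: 151 ≡ 3 and 161 ≡ 1 (mod 4), so (151/161) = +(161/151).
Reduce top mod 151: now compute (10/151).
Pull out 2: since 151 ≡ 7 (mod 8), (2/151) = +1.
Reciprocity: 5 ≡ 1 and 151 ≡ 3 (mod 4), so (5/151) = +(151/5).
Reduce top mod 5: now compute (1/5).
Reached (1/5) = 1. Collecting the sign flips along the way, the symbol is +1.

1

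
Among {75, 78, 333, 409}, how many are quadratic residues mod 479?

1

(75/479) = +1 → QR.
(78/479) = -1 → non-residue.
(333/479) = -1 → non-residue.
(409/479) = -1 → non-residue.
Total quadratic residues among the 4: 1.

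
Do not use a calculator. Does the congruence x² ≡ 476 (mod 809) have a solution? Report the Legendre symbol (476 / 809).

-1

Euler's criterion: (476/809) ≡ 476^404 (mod 809).
476^2 ≡ 56 (mod 809)
476^4 ≡ 709 (mod 809)
476^8 ≡ 292 (mod 809)
476^16 ≡ 319 (mod 809)
476^32 ≡ 636 (mod 809)
476^64 ≡ 805 (mod 809)
476^128 ≡ 16 (mod 809)
476^256 ≡ 256 (mod 809)
476^404 = 476^(256+128+16+4) ≡ 808 (mod 809).
Result is 808 ≡ −1, so (476/809) = −1.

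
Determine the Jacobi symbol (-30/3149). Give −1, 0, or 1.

1

First reduce: -30 ≡ 3119 (mod 3149).
Reciprocity: 3119 ≡ 3 and 3149 ≡ 1 (mod 4), so (3119/3149) = +(3149/3119).
Reduce top mod 3119: now compute (30/3119).
Pull out 2: since 3119 ≡ 7 (mod 8), (2/3119) = +1.
Reciprocity: 15 ≡ 3 and 3119 ≡ 3 (mod 4), so (15/3119) = −(3119/15).
Reduce top mod 15: now compute (14/15).
Pull out 2: since 15 ≡ 7 (mod 8), (2/15) = +1.
Reciprocity: 7 ≡ 3 and 15 ≡ 3 (mod 4), so (7/15) = −(15/7).
Reduce top mod 7: now compute (1/7).
Reached (1/7) = 1. Collecting the sign flips along the way, the symbol is +1.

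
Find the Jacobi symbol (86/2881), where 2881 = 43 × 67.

Pull out 2: since 2881 ≡ 1 (mod 8), (2/2881) = +1.
Reciprocity: 43 ≡ 3 and 2881 ≡ 1 (mod 4), so (43/2881) = +(2881/43).
Reduce top mod 43: now compute (0/43).
Top reduces to 0: gcd > 1, so the symbol is 0.

0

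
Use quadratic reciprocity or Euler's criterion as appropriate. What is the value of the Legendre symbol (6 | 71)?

1

Euler's criterion: (6/71) ≡ 6^35 (mod 71).
6^2 ≡ 36 (mod 71)
6^4 ≡ 18 (mod 71)
6^8 ≡ 40 (mod 71)
6^16 ≡ 38 (mod 71)
6^32 ≡ 24 (mod 71)
6^35 = 6^(32+2+1) ≡ 1 (mod 71).
Result is 1, so (6/71) = 1.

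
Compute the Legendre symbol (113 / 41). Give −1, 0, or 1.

First reduce: 113 ≡ 31 (mod 41).
Reciprocity: 31 ≡ 3 and 41 ≡ 1 (mod 4), so (31/41) = +(41/31).
Reduce top mod 31: now compute (10/31).
Pull out 2: since 31 ≡ 7 (mod 8), (2/31) = +1.
Reciprocity: 5 ≡ 1 and 31 ≡ 3 (mod 4), so (5/31) = +(31/5).
Reduce top mod 5: now compute (1/5).
Reached (1/5) = 1. Collecting the sign flips along the way, the symbol is +1.

1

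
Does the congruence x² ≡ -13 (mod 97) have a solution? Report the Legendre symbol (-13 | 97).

Euler's criterion: (-13/97) ≡ 84^48 (mod 97).
84^2 ≡ 72 (mod 97)
84^4 ≡ 43 (mod 97)
84^8 ≡ 6 (mod 97)
84^16 ≡ 36 (mod 97)
84^32 ≡ 35 (mod 97)
84^48 = 84^(32+16) ≡ 96 (mod 97).
Result is 96 ≡ −1, so (-13/97) = −1.

-1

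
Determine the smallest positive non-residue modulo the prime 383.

5

(2/383) = +1, so 2 is a residue.
(3/383) = +1, so 3 is a residue.
(4/383) = +1, so 4 is a residue.
(5/383) = −1, so 5 is the smallest positive non-residue mod 383.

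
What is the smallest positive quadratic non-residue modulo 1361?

3

(2/1361) = +1, so 2 is a residue.
(3/1361) = −1, so 3 is the smallest positive non-residue mod 1361.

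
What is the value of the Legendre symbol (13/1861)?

-1

Reciprocity: 13 ≡ 1 and 1861 ≡ 1 (mod 4), so (13/1861) = +(1861/13).
Reduce top mod 13: now compute (2/13).
Pull out 2: since 13 ≡ 5 (mod 8), (2/13) = -1.
Reached (1/13) = 1. Collecting the sign flips along the way, the symbol is -1.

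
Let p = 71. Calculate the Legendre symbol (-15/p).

First reduce: -15 ≡ 56 (mod 71).
Pull out 2^3: since 71 ≡ 7 (mod 8), (2/71) = +1, so (2/71)^3 = +1.
Reciprocity: 7 ≡ 3 and 71 ≡ 3 (mod 4), so (7/71) = −(71/7).
Reduce top mod 7: now compute (1/7).
Reached (1/7) = 1. Collecting the sign flips along the way, the symbol is -1.

-1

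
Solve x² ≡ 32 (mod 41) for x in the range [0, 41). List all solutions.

14, 27

41 ≡ 1 (mod 4), so we find a root by search.
Trying successive values, 14² = 196 ≡ 32 (mod 41). The other root is 41 − 14 = 27.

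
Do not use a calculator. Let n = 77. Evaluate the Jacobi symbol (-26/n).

-1

First reduce: -26 ≡ 51 (mod 77).
Reciprocity: 51 ≡ 3 and 77 ≡ 1 (mod 4), so (51/77) = +(77/51).
Reduce top mod 51: now compute (26/51).
Pull out 2: since 51 ≡ 3 (mod 8), (2/51) = -1.
Reciprocity: 13 ≡ 1 and 51 ≡ 3 (mod 4), so (13/51) = +(51/13).
Reduce top mod 13: now compute (12/13).
Pull out 2^2: since 13 ≡ 5 (mod 8), (2/13) = -1, so (2/13)^2 = +1.
Reciprocity: 3 ≡ 3 and 13 ≡ 1 (mod 4), so (3/13) = +(13/3).
Reduce top mod 3: now compute (1/3).
Reached (1/3) = 1. Collecting the sign flips along the way, the symbol is -1.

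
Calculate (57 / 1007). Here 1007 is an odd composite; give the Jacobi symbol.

Reciprocity: 57 ≡ 1 and 1007 ≡ 3 (mod 4), so (57/1007) = +(1007/57).
Reduce top mod 57: now compute (38/57).
Pull out 2: since 57 ≡ 1 (mod 8), (2/57) = +1.
Reciprocity: 19 ≡ 3 and 57 ≡ 1 (mod 4), so (19/57) = +(57/19).
Reduce top mod 19: now compute (0/19).
Top reduces to 0: gcd > 1, so the symbol is 0.

0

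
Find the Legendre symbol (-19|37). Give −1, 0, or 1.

First reduce: -19 ≡ 18 (mod 37).
Pull out 2: since 37 ≡ 5 (mod 8), (2/37) = -1.
Reciprocity: 9 ≡ 1 and 37 ≡ 1 (mod 4), so (9/37) = +(37/9).
Reduce top mod 9: now compute (1/9).
Reached (1/9) = 1. Collecting the sign flips along the way, the symbol is -1.

-1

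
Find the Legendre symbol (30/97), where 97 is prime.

Euler's criterion: (30/97) ≡ 30^48 (mod 97).
30^2 ≡ 27 (mod 97)
30^4 ≡ 50 (mod 97)
30^8 ≡ 75 (mod 97)
30^16 ≡ 96 (mod 97)
30^32 ≡ 1 (mod 97)
30^48 = 30^(32+16) ≡ 96 (mod 97).
Result is 96 ≡ −1, so (30/97) = −1.

-1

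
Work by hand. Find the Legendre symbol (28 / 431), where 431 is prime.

-1

Euler's criterion: (28/431) ≡ 28^215 (mod 431).
28^2 ≡ 353 (mod 431)
28^4 ≡ 50 (mod 431)
28^8 ≡ 345 (mod 431)
28^16 ≡ 69 (mod 431)
28^32 ≡ 20 (mod 431)
28^64 ≡ 400 (mod 431)
28^128 ≡ 99 (mod 431)
28^215 = 28^(128+64+16+4+2+1) ≡ 430 (mod 431).
Result is 430 ≡ −1, so (28/431) = −1.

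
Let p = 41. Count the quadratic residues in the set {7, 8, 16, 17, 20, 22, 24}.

3

(7/41) = -1 → non-residue.
(8/41) = +1 → QR.
(16/41) = +1 → QR.
(17/41) = -1 → non-residue.
(20/41) = +1 → QR.
(22/41) = -1 → non-residue.
(24/41) = -1 → non-residue.
Total quadratic residues among the 7: 3.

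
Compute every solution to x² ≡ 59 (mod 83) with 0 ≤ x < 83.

Since 83 ≡ 3 (mod 4), a square root of 59 is 59^((83+1)/4) = 59^21 mod 83.
Repeated squaring: 59^2≡78, 59^4≡25, 59^8≡44, 59^16≡27 (mod 83).
59^21 = 59^(16+4+1) ≡ 68 (mod 83).
Check: 68² = 4624 ≡ 59 (mod 83). The two roots are 15 and 68.

15, 68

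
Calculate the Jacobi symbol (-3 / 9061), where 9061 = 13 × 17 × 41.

1

First reduce: -3 ≡ 9058 (mod 9061).
Pull out 2: since 9061 ≡ 5 (mod 8), (2/9061) = -1.
Reciprocity: 4529 ≡ 1 and 9061 ≡ 1 (mod 4), so (4529/9061) = +(9061/4529).
Reduce top mod 4529: now compute (3/4529).
Reciprocity: 3 ≡ 3 and 4529 ≡ 1 (mod 4), so (3/4529) = +(4529/3).
Reduce top mod 3: now compute (2/3).
Pull out 2: since 3 ≡ 3 (mod 8), (2/3) = -1.
Reached (1/3) = 1. Collecting the sign flips along the way, the symbol is +1.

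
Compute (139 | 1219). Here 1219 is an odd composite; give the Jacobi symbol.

-1

Reciprocity: 139 ≡ 3 and 1219 ≡ 3 (mod 4), so (139/1219) = −(1219/139).
Reduce top mod 139: now compute (107/139).
Reciprocity: 107 ≡ 3 and 139 ≡ 3 (mod 4), so (107/139) = −(139/107).
Reduce top mod 107: now compute (32/107).
Pull out 2^5: since 107 ≡ 3 (mod 8), (2/107) = -1, so (2/107)^5 = -1.
Reached (1/107) = 1. Collecting the sign flips along the way, the symbol is -1.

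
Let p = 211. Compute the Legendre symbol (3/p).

Reciprocity: 3 ≡ 3 and 211 ≡ 3 (mod 4), so (3/211) = −(211/3).
Reduce top mod 3: now compute (1/3).
Reached (1/3) = 1. Collecting the sign flips along the way, the symbol is -1.

-1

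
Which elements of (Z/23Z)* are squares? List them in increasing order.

Square k = 1,…,11 (k and 23−k give the same square):
1²=1, 2²=4, 3²=9, 4²=16, 5²≡2, 6²≡13, 7²≡3, 8²≡18, 9²≡12, 10²≡8, 11²≡6 (mod 23).
So the quadratic residues mod 23 are {1, 2, 3, 4, 6, 8, 9, 12, 13, 16, 18}.

1 2 3 4 6 8 9 12 13 16 18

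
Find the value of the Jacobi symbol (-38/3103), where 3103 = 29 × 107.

1

First reduce: -38 ≡ 3065 (mod 3103).
Reciprocity: 3065 ≡ 1 and 3103 ≡ 3 (mod 4), so (3065/3103) = +(3103/3065).
Reduce top mod 3065: now compute (38/3065).
Pull out 2: since 3065 ≡ 1 (mod 8), (2/3065) = +1.
Reciprocity: 19 ≡ 3 and 3065 ≡ 1 (mod 4), so (19/3065) = +(3065/19).
Reduce top mod 19: now compute (6/19).
Pull out 2: since 19 ≡ 3 (mod 8), (2/19) = -1.
Reciprocity: 3 ≡ 3 and 19 ≡ 3 (mod 4), so (3/19) = −(19/3).
Reduce top mod 3: now compute (1/3).
Reached (1/3) = 1. Collecting the sign flips along the way, the symbol is +1.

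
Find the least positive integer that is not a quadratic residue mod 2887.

3

(2/2887) = +1, so 2 is a residue.
(3/2887) = −1, so 3 is the smallest positive non-residue mod 2887.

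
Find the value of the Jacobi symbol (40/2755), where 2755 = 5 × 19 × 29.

0

Pull out 2^3: since 2755 ≡ 3 (mod 8), (2/2755) = -1, so (2/2755)^3 = -1.
Reciprocity: 5 ≡ 1 and 2755 ≡ 3 (mod 4), so (5/2755) = +(2755/5).
Reduce top mod 5: now compute (0/5).
Top reduces to 0: gcd > 1, so the symbol is 0.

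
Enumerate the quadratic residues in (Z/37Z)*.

Square k = 1,…,18 (k and 37−k give the same square):
1²=1, 2²=4, 3²=9, 4²=16, 5²=25, 6²=36, 7²≡12, 8²≡27, 9²≡7, 10²≡26, 11²≡10, 12²≡33, 13²≡21, 14²≡11, 15²≡3, 16²≡34, 17²≡30, 18²≡28 (mod 37).
So the quadratic residues mod 37 are {1, 3, 4, 7, 9, 10, 11, 12, 16, 21, 25, 26, 27, 28, 30, 33, 34, 36}.

1, 3, 4, 7, 9, 10, 11, 12, 16, 21, 25, 26, 27, 28, 30, 33, 34, 36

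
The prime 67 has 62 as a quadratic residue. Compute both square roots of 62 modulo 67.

14, 53

Since 67 ≡ 3 (mod 4), a square root of 62 is 62^((67+1)/4) = 62^17 mod 67.
Repeated squaring: 62^2≡25, 62^4≡22, 62^8≡15, 62^16≡24 (mod 67).
62^17 = 62^(16+1) ≡ 14 (mod 67).
Check: 14² = 196 ≡ 62 (mod 67). The two roots are 14 and 53.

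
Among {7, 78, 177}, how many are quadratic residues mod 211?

1

(7/211) = -1 → non-residue.
(78/211) = +1 → QR.
(177/211) = -1 → non-residue.
Total quadratic residues among the 3: 1.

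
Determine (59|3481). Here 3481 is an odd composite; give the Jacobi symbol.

Reciprocity: 59 ≡ 3 and 3481 ≡ 1 (mod 4), so (59/3481) = +(3481/59).
Reduce top mod 59: now compute (0/59).
Top reduces to 0: gcd > 1, so the symbol is 0.

0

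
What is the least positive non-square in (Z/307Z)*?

(2/307) = −1, so 2 is the smallest positive non-residue mod 307.

2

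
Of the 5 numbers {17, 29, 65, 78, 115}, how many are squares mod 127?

(17/127) = +1 → QR.
(29/127) = -1 → non-residue.
(65/127) = -1 → non-residue.
(78/127) = -1 → non-residue.
(115/127) = +1 → QR.
Total quadratic residues among the 5: 2.

2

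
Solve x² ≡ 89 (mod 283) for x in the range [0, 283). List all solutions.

Since 283 ≡ 3 (mod 4), a square root of 89 is 89^((283+1)/4) = 89^71 mod 283.
Repeated squaring: 89^2≡280, 89^4≡9, 89^8≡81, 89^16≡52, 89^32≡157, 89^64≡28 (mod 283).
89^71 = 89^(64+4+2+1) ≡ 70 (mod 283).
Check: 70² = 4900 ≡ 89 (mod 283). The two roots are 70 and 213.

70, 213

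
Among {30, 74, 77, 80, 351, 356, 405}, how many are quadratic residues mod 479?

(30/479) = +1 → QR.
(74/479) = -1 → non-residue.
(77/479) = +1 → QR.
(80/479) = +1 → QR.
(351/479) = -1 → non-residue.
(356/479) = +1 → QR.
(405/479) = +1 → QR.
Total quadratic residues among the 7: 5.

5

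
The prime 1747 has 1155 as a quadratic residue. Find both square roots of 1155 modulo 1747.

Since 1747 ≡ 3 (mod 4), a square root of 1155 is 1155^((1747+1)/4) = 1155^437 mod 1747.
Repeated squaring: 1155^2≡1064, 1155^4≡40, 1155^8≡1600, 1155^16≡645, 1155^32≡239, 1155^64≡1217, 1155^128≡1380, 1155^256≡170 (mod 1747).
1155^437 = 1155^(256+128+32+16+4+1) ≡ 1474 (mod 1747).
Check: 1474² = 2172676 ≡ 1155 (mod 1747). The two roots are 273 and 1474.

273, 1474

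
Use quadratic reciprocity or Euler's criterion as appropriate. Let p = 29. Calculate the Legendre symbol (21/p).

Euler's criterion: (21/29) ≡ 21^14 (mod 29).
21^2 ≡ 6 (mod 29)
21^4 ≡ 7 (mod 29)
21^8 ≡ 20 (mod 29)
21^14 = 21^(8+4+2) ≡ 28 (mod 29).
Result is 28 ≡ −1, so (21/29) = −1.

-1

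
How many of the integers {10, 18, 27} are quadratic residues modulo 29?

0

(10/29) = -1 → non-residue.
(18/29) = -1 → non-residue.
(27/29) = -1 → non-residue.
Total quadratic residues among the 3: 0.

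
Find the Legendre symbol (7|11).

-1

Reciprocity: 7 ≡ 3 and 11 ≡ 3 (mod 4), so (7/11) = −(11/7).
Reduce top mod 7: now compute (4/7).
Pull out 2^2: since 7 ≡ 7 (mod 8), (2/7) = +1, so (2/7)^2 = +1.
Reached (1/7) = 1. Collecting the sign flips along the way, the symbol is -1.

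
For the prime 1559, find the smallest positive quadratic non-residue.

(2/1559) = +1, so 2 is a residue.
(3/1559) = +1, so 3 is a residue.
(4/1559) = +1, so 4 is a residue.
(5/1559) = +1, so 5 is a residue.
(6/1559) = +1, so 6 is a residue.
(7/1559) = +1, so 7 is a residue.
(8/1559) = +1, so 8 is a residue.
(9/1559) = +1, so 9 is a residue.
(10/1559) = +1, so 10 is a residue.
(11/1559) = +1, so 11 is a residue.
(12/1559) = +1, so 12 is a residue.
(13/1559) = +1, so 13 is a residue.
(14/1559) = +1, so 14 is a residue.
(15/1559) = +1, so 15 is a residue.
(16/1559) = +1, so 16 is a residue.
(17/1559) = −1, so 17 is the smallest positive non-residue mod 1559.

17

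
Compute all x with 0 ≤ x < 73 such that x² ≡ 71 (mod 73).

73 ≡ 1 (mod 4), so we find a root by search.
Trying successive values, 12² = 144 ≡ 71 (mod 73). The other root is 73 − 12 = 61.

12, 61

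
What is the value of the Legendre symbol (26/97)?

-1

Pull out 2: since 97 ≡ 1 (mod 8), (2/97) = +1.
Reciprocity: 13 ≡ 1 and 97 ≡ 1 (mod 4), so (13/97) = +(97/13).
Reduce top mod 13: now compute (6/13).
Pull out 2: since 13 ≡ 5 (mod 8), (2/13) = -1.
Reciprocity: 3 ≡ 3 and 13 ≡ 1 (mod 4), so (3/13) = +(13/3).
Reduce top mod 3: now compute (1/3).
Reached (1/3) = 1. Collecting the sign flips along the way, the symbol is -1.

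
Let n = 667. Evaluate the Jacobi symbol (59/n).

Reciprocity: 59 ≡ 3 and 667 ≡ 3 (mod 4), so (59/667) = −(667/59).
Reduce top mod 59: now compute (18/59).
Pull out 2: since 59 ≡ 3 (mod 8), (2/59) = -1.
Reciprocity: 9 ≡ 1 and 59 ≡ 3 (mod 4), so (9/59) = +(59/9).
Reduce top mod 9: now compute (5/9).
Reciprocity: 5 ≡ 1 and 9 ≡ 1 (mod 4), so (5/9) = +(9/5).
Reduce top mod 5: now compute (4/5).
Pull out 2^2: since 5 ≡ 5 (mod 8), (2/5) = -1, so (2/5)^2 = +1.
Reached (1/5) = 1. Collecting the sign flips along the way, the symbol is +1.

1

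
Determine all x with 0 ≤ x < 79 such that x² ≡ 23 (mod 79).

24, 55

Since 79 ≡ 3 (mod 4), a square root of 23 is 23^((79+1)/4) = 23^20 mod 79.
Repeated squaring: 23^2≡55, 23^4≡23, 23^8≡55, 23^16≡23 (mod 79).
23^20 = 23^(16+4) ≡ 55 (mod 79).
Check: 55² = 3025 ≡ 23 (mod 79). The two roots are 24 and 55.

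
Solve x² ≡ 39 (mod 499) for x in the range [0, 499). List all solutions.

Since 499 ≡ 3 (mod 4), a square root of 39 is 39^((499+1)/4) = 39^125 mod 499.
Repeated squaring: 39^2≡24, 39^4≡77, 39^8≡440, 39^16≡487, 39^32≡144, 39^64≡277 (mod 499).
39^125 = 39^(64+32+16+8+4+1) ≡ 187 (mod 499).
Check: 187² = 34969 ≡ 39 (mod 499). The two roots are 187 and 312.

187, 312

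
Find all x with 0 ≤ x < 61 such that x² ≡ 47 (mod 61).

13, 48

61 ≡ 1 (mod 4), so we find a root by search.
Trying successive values, 13² = 169 ≡ 47 (mod 61). The other root is 61 − 13 = 48.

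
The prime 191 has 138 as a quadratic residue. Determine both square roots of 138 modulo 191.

Since 191 ≡ 3 (mod 4), a square root of 138 is 138^((191+1)/4) = 138^48 mod 191.
Repeated squaring: 138^2≡135, 138^4≡80, 138^8≡97, 138^16≡50, 138^32≡17 (mod 191).
138^48 = 138^(32+16) ≡ 86 (mod 191).
Check: 86² = 7396 ≡ 138 (mod 191). The two roots are 86 and 105.

86, 105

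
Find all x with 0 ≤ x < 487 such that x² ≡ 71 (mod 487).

83, 404

Since 487 ≡ 3 (mod 4), a square root of 71 is 71^((487+1)/4) = 71^122 mod 487.
Repeated squaring: 71^2≡171, 71^4≡21, 71^8≡441, 71^16≡168, 71^32≡465, 71^64≡484 (mod 487).
71^122 = 71^(64+32+16+8+2) ≡ 83 (mod 487).
Check: 83² = 6889 ≡ 71 (mod 487). The two roots are 83 and 404.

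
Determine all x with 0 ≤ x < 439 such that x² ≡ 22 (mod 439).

Since 439 ≡ 3 (mod 4), a square root of 22 is 22^((439+1)/4) = 22^110 mod 439.
Repeated squaring: 22^2≡45, 22^4≡269, 22^8≡365, 22^16≡208, 22^32≡242, 22^64≡177 (mod 439).
22^110 = 22^(64+32+8+4+2) ≡ 409 (mod 439).
Check: 409² = 167281 ≡ 22 (mod 439). The two roots are 30 and 409.

30, 409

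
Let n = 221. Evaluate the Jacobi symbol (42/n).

Pull out 2: since 221 ≡ 5 (mod 8), (2/221) = -1.
Reciprocity: 21 ≡ 1 and 221 ≡ 1 (mod 4), so (21/221) = +(221/21).
Reduce top mod 21: now compute (11/21).
Reciprocity: 11 ≡ 3 and 21 ≡ 1 (mod 4), so (11/21) = +(21/11).
Reduce top mod 11: now compute (10/11).
Pull out 2: since 11 ≡ 3 (mod 8), (2/11) = -1.
Reciprocity: 5 ≡ 1 and 11 ≡ 3 (mod 4), so (5/11) = +(11/5).
Reduce top mod 5: now compute (1/5).
Reached (1/5) = 1. Collecting the sign flips along the way, the symbol is +1.

1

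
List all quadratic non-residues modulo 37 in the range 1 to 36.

Square k = 1,…,18 (k and 37−k give the same square):
1²=1, 2²=4, 3²=9, 4²=16, 5²=25, 6²=36, 7²≡12, 8²≡27, 9²≡7, 10²≡26, 11²≡10, 12²≡33, 13²≡21, 14²≡11, 15²≡3, 16²≡34, 17²≡30, 18²≡28 (mod 37).
The residues are {1, 3, 4, 7, 9, 10, 11, 12, 16, 21, 25, 26, 27, 28, 30, 33, 34, 36}; the non-residues are the remaining 18 nonzero classes.

2 5 6 8 13 14 15 17 18 19 20 22 23 24 29 31 32 35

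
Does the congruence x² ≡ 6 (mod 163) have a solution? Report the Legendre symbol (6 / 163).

1

Pull out 2: since 163 ≡ 3 (mod 8), (2/163) = -1.
Reciprocity: 3 ≡ 3 and 163 ≡ 3 (mod 4), so (3/163) = −(163/3).
Reduce top mod 3: now compute (1/3).
Reached (1/3) = 1. Collecting the sign flips along the way, the symbol is +1.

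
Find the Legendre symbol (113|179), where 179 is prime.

Euler's criterion: (113/179) ≡ 113^89 (mod 179).
113^2 ≡ 60 (mod 179)
113^4 ≡ 20 (mod 179)
113^8 ≡ 42 (mod 179)
113^16 ≡ 153 (mod 179)
113^32 ≡ 139 (mod 179)
113^64 ≡ 168 (mod 179)
113^89 = 113^(64+16+8+1) ≡ 178 (mod 179).
Result is 178 ≡ −1, so (113/179) = −1.

-1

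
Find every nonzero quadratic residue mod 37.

Square k = 1,…,18 (k and 37−k give the same square):
1²=1, 2²=4, 3²=9, 4²=16, 5²=25, 6²=36, 7²≡12, 8²≡27, 9²≡7, 10²≡26, 11²≡10, 12²≡33, 13²≡21, 14²≡11, 15²≡3, 16²≡34, 17²≡30, 18²≡28 (mod 37).
So the quadratic residues mod 37 are {1, 3, 4, 7, 9, 10, 11, 12, 16, 21, 25, 26, 27, 28, 30, 33, 34, 36}.

1,3,4,7,9,10,11,12,16,21,25,26,27,28,30,33,34,36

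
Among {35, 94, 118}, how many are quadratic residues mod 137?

1

(35/137) = -1 → non-residue.
(94/137) = -1 → non-residue.
(118/137) = +1 → QR.
Total quadratic residues among the 3: 1.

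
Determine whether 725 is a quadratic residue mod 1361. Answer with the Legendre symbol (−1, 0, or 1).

-1

Reciprocity: 725 ≡ 1 and 1361 ≡ 1 (mod 4), so (725/1361) = +(1361/725).
Reduce top mod 725: now compute (636/725).
Pull out 2^2: since 725 ≡ 5 (mod 8), (2/725) = -1, so (2/725)^2 = +1.
Reciprocity: 159 ≡ 3 and 725 ≡ 1 (mod 4), so (159/725) = +(725/159).
Reduce top mod 159: now compute (89/159).
Reciprocity: 89 ≡ 1 and 159 ≡ 3 (mod 4), so (89/159) = +(159/89).
Reduce top mod 89: now compute (70/89).
Pull out 2: since 89 ≡ 1 (mod 8), (2/89) = +1.
Reciprocity: 35 ≡ 3 and 89 ≡ 1 (mod 4), so (35/89) = +(89/35).
Reduce top mod 35: now compute (19/35).
Reciprocity: 19 ≡ 3 and 35 ≡ 3 (mod 4), so (19/35) = −(35/19).
Reduce top mod 19: now compute (16/19).
Pull out 2^4: since 19 ≡ 3 (mod 8), (2/19) = -1, so (2/19)^4 = +1.
Reached (1/19) = 1. Collecting the sign flips along the way, the symbol is -1.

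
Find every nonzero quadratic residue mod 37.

Square k = 1,…,18 (k and 37−k give the same square):
1²=1, 2²=4, 3²=9, 4²=16, 5²=25, 6²=36, 7²≡12, 8²≡27, 9²≡7, 10²≡26, 11²≡10, 12²≡33, 13²≡21, 14²≡11, 15²≡3, 16²≡34, 17²≡30, 18²≡28 (mod 37).
So the quadratic residues mod 37 are {1, 3, 4, 7, 9, 10, 11, 12, 16, 21, 25, 26, 27, 28, 30, 33, 34, 36}.

1 3 4 7 9 10 11 12 16 21 25 26 27 28 30 33 34 36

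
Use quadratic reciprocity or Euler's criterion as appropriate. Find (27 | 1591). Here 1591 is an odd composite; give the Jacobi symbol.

-1

Reciprocity: 27 ≡ 3 and 1591 ≡ 3 (mod 4), so (27/1591) = −(1591/27).
Reduce top mod 27: now compute (25/27).
Reciprocity: 25 ≡ 1 and 27 ≡ 3 (mod 4), so (25/27) = +(27/25).
Reduce top mod 25: now compute (2/25).
Pull out 2: since 25 ≡ 1 (mod 8), (2/25) = +1.
Reached (1/25) = 1. Collecting the sign flips along the way, the symbol is -1.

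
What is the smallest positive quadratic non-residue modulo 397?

(2/397) = −1, so 2 is the smallest positive non-residue mod 397.

2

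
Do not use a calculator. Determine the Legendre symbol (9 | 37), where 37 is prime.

1

Reciprocity: 9 ≡ 1 and 37 ≡ 1 (mod 4), so (9/37) = +(37/9).
Reduce top mod 9: now compute (1/9).
Reached (1/9) = 1. Collecting the sign flips along the way, the symbol is +1.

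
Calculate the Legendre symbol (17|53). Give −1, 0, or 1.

1

Reciprocity: 17 ≡ 1 and 53 ≡ 1 (mod 4), so (17/53) = +(53/17).
Reduce top mod 17: now compute (2/17).
Pull out 2: since 17 ≡ 1 (mod 8), (2/17) = +1.
Reached (1/17) = 1. Collecting the sign flips along the way, the symbol is +1.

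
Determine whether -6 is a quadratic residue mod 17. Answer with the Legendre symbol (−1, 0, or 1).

First reduce: -6 ≡ 11 (mod 17).
Reciprocity: 11 ≡ 3 and 17 ≡ 1 (mod 4), so (11/17) = +(17/11).
Reduce top mod 11: now compute (6/11).
Pull out 2: since 11 ≡ 3 (mod 8), (2/11) = -1.
Reciprocity: 3 ≡ 3 and 11 ≡ 3 (mod 4), so (3/11) = −(11/3).
Reduce top mod 3: now compute (2/3).
Pull out 2: since 3 ≡ 3 (mod 8), (2/3) = -1.
Reached (1/3) = 1. Collecting the sign flips along the way, the symbol is -1.

-1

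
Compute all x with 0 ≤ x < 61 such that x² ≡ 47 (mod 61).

13, 48

61 ≡ 1 (mod 4), so we find a root by search.
Trying successive values, 13² = 169 ≡ 47 (mod 61). The other root is 61 − 13 = 48.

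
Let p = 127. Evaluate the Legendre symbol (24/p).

-1

Pull out 2^3: since 127 ≡ 7 (mod 8), (2/127) = +1, so (2/127)^3 = +1.
Reciprocity: 3 ≡ 3 and 127 ≡ 3 (mod 4), so (3/127) = −(127/3).
Reduce top mod 3: now compute (1/3).
Reached (1/3) = 1. Collecting the sign flips along the way, the symbol is -1.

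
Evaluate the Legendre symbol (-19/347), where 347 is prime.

Euler's criterion: (-19/347) ≡ 328^173 (mod 347).
328^2 ≡ 14 (mod 347)
328^4 ≡ 196 (mod 347)
328^8 ≡ 246 (mod 347)
328^16 ≡ 138 (mod 347)
328^32 ≡ 306 (mod 347)
328^64 ≡ 293 (mod 347)
328^128 ≡ 140 (mod 347)
328^173 = 328^(128+32+8+4+1) ≡ 1 (mod 347).
Result is 1, so (-19/347) = 1.

1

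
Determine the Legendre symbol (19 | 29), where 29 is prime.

-1

Euler's criterion: (19/29) ≡ 19^14 (mod 29).
19^2 ≡ 13 (mod 29)
19^4 ≡ 24 (mod 29)
19^8 ≡ 25 (mod 29)
19^14 = 19^(8+4+2) ≡ 28 (mod 29).
Result is 28 ≡ −1, so (19/29) = −1.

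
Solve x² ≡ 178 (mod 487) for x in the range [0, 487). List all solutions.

236, 251

Since 487 ≡ 3 (mod 4), a square root of 178 is 178^((487+1)/4) = 178^122 mod 487.
Repeated squaring: 178^2≡29, 178^4≡354, 178^8≡157, 178^16≡299, 178^32≡280, 178^64≡480 (mod 487).
178^122 = 178^(64+32+16+8+2) ≡ 251 (mod 487).
Check: 251² = 63001 ≡ 178 (mod 487). The two roots are 236 and 251.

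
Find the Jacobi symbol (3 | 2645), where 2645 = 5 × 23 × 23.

Reciprocity: 3 ≡ 3 and 2645 ≡ 1 (mod 4), so (3/2645) = +(2645/3).
Reduce top mod 3: now compute (2/3).
Pull out 2: since 3 ≡ 3 (mod 8), (2/3) = -1.
Reached (1/3) = 1. Collecting the sign flips along the way, the symbol is -1.

-1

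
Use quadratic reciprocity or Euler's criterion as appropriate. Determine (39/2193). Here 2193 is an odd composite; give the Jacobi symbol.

0

Reciprocity: 39 ≡ 3 and 2193 ≡ 1 (mod 4), so (39/2193) = +(2193/39).
Reduce top mod 39: now compute (9/39).
Reciprocity: 9 ≡ 1 and 39 ≡ 3 (mod 4), so (9/39) = +(39/9).
Reduce top mod 9: now compute (3/9).
Reciprocity: 3 ≡ 3 and 9 ≡ 1 (mod 4), so (3/9) = +(9/3).
Reduce top mod 3: now compute (0/3).
Top reduces to 0: gcd > 1, so the symbol is 0.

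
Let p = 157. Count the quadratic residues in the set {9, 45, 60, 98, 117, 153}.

(9/157) = +1 → QR.
(45/157) = -1 → non-residue.
(60/157) = -1 → non-residue.
(98/157) = -1 → non-residue.
(117/157) = +1 → QR.
(153/157) = +1 → QR.
Total quadratic residues among the 6: 3.

3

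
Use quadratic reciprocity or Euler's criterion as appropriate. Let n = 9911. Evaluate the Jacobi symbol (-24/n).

-1

First reduce: -24 ≡ 9887 (mod 9911).
Reciprocity: 9887 ≡ 3 and 9911 ≡ 3 (mod 4), so (9887/9911) = −(9911/9887).
Reduce top mod 9887: now compute (24/9887).
Pull out 2^3: since 9887 ≡ 7 (mod 8), (2/9887) = +1, so (2/9887)^3 = +1.
Reciprocity: 3 ≡ 3 and 9887 ≡ 3 (mod 4), so (3/9887) = −(9887/3).
Reduce top mod 3: now compute (2/3).
Pull out 2: since 3 ≡ 3 (mod 8), (2/3) = -1.
Reached (1/3) = 1. Collecting the sign flips along the way, the symbol is -1.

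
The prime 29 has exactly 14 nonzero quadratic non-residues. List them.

Square k = 1,…,14 (k and 29−k give the same square):
1²=1, 2²=4, 3²=9, 4²=16, 5²=25, 6²≡7, 7²≡20, 8²≡6, 9²≡23, 10²≡13, 11²≡5, 12²≡28, 13²≡24, 14²≡22 (mod 29).
The residues are {1, 4, 5, 6, 7, 9, 13, 16, 20, 22, 23, 24, 25, 28}; the non-residues are the remaining 14 nonzero classes.

2 3 8 10 11 12 14 15 17 18 19 21 26 27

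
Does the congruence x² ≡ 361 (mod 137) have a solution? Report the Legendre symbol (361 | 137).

Euler's criterion: (361/137) ≡ 87^68 (mod 137).
87^2 ≡ 34 (mod 137)
87^4 ≡ 60 (mod 137)
87^8 ≡ 38 (mod 137)
87^16 ≡ 74 (mod 137)
87^32 ≡ 133 (mod 137)
87^64 ≡ 16 (mod 137)
87^68 = 87^(64+4) ≡ 1 (mod 137).
Result is 1, so (361/137) = 1.

1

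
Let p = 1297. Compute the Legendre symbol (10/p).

Pull out 2: since 1297 ≡ 1 (mod 8), (2/1297) = +1.
Reciprocity: 5 ≡ 1 and 1297 ≡ 1 (mod 4), so (5/1297) = +(1297/5).
Reduce top mod 5: now compute (2/5).
Pull out 2: since 5 ≡ 5 (mod 8), (2/5) = -1.
Reached (1/5) = 1. Collecting the sign flips along the way, the symbol is -1.

-1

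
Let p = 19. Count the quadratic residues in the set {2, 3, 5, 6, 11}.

3

(2/19) = -1 → non-residue.
(3/19) = -1 → non-residue.
(5/19) = +1 → QR.
(6/19) = +1 → QR.
(11/19) = +1 → QR.
Total quadratic residues among the 5: 3.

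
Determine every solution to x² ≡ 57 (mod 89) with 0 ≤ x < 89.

89 ≡ 1 (mod 4), so we find a root by search.
Trying successive values, 18² = 324 ≡ 57 (mod 89). The other root is 89 − 18 = 71.

18, 71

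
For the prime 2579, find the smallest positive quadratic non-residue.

(2/2579) = −1, so 2 is the smallest positive non-residue mod 2579.

2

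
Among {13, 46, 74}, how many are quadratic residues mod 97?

(13/97) = -1 → non-residue.
(46/97) = -1 → non-residue.
(74/97) = -1 → non-residue.
Total quadratic residues among the 3: 0.

0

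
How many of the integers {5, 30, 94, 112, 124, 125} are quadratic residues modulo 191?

3

(5/191) = +1 → QR.
(30/191) = +1 → QR.
(94/191) = -1 → non-residue.
(112/191) = -1 → non-residue.
(124/191) = -1 → non-residue.
(125/191) = +1 → QR.
Total quadratic residues among the 6: 3.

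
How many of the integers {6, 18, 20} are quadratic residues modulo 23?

(6/23) = +1 → QR.
(18/23) = +1 → QR.
(20/23) = -1 → non-residue.
Total quadratic residues among the 3: 2.

2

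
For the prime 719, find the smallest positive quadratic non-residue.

11

(2/719) = +1, so 2 is a residue.
(3/719) = +1, so 3 is a residue.
(4/719) = +1, so 4 is a residue.
(5/719) = +1, so 5 is a residue.
(6/719) = +1, so 6 is a residue.
(7/719) = +1, so 7 is a residue.
(8/719) = +1, so 8 is a residue.
(9/719) = +1, so 9 is a residue.
(10/719) = +1, so 10 is a residue.
(11/719) = −1, so 11 is the smallest positive non-residue mod 719.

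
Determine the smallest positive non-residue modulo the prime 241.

7

(2/241) = +1, so 2 is a residue.
(3/241) = +1, so 3 is a residue.
(4/241) = +1, so 4 is a residue.
(5/241) = +1, so 5 is a residue.
(6/241) = +1, so 6 is a residue.
(7/241) = −1, so 7 is the smallest positive non-residue mod 241.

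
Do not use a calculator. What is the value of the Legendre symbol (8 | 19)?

Euler's criterion: (8/19) ≡ 8^9 (mod 19).
8^2 ≡ 7 (mod 19)
8^4 ≡ 11 (mod 19)
8^8 ≡ 7 (mod 19)
8^9 = 8^(8+1) ≡ 18 (mod 19).
Result is 18 ≡ −1, so (8/19) = −1.

-1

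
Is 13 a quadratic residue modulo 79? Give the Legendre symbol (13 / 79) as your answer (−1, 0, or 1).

1

Reciprocity: 13 ≡ 1 and 79 ≡ 3 (mod 4), so (13/79) = +(79/13).
Reduce top mod 13: now compute (1/13).
Reached (1/13) = 1. Collecting the sign flips along the way, the symbol is +1.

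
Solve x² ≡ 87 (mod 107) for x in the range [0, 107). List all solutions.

27, 80

Since 107 ≡ 3 (mod 4), a square root of 87 is 87^((107+1)/4) = 87^27 mod 107.
Repeated squaring: 87^2≡79, 87^4≡35, 87^8≡48, 87^16≡57 (mod 107).
87^27 = 87^(16+8+2+1) ≡ 27 (mod 107).
Check: 27² = 729 ≡ 87 (mod 107). The two roots are 27 and 80.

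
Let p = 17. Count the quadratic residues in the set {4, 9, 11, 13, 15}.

(4/17) = +1 → QR.
(9/17) = +1 → QR.
(11/17) = -1 → non-residue.
(13/17) = +1 → QR.
(15/17) = +1 → QR.
Total quadratic residues among the 5: 4.

4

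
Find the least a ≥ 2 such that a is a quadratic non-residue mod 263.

5

(2/263) = +1, so 2 is a residue.
(3/263) = +1, so 3 is a residue.
(4/263) = +1, so 4 is a residue.
(5/263) = −1, so 5 is the smallest positive non-residue mod 263.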